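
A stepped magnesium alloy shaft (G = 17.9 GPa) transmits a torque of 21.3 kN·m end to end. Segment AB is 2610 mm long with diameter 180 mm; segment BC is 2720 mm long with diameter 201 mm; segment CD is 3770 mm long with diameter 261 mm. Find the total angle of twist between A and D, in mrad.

60.2 mrad

J_AB = π(0.180)⁴/32 = 1.03×10^-4 m⁴; J_BC = π(0.201)⁴/32 = 1.60×10^-4 m⁴; J_CD = π(0.261)⁴/32 = 4.56×10^-4 m⁴.
θ = (T/G)·Σ L_i/J_i = (21300/17.9×10⁹)·(2.61/1.03×10^-4 + 2.72/1.60×10^-4 + 3.77/4.56×10^-4) = 0.06018 rad.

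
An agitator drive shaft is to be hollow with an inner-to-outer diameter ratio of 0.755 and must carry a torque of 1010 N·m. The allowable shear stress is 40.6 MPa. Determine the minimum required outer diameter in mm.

57.3 mm

For a hollow shaft with d_i/d_o = 0.755: τ_max = 16T/(π d_o³ (1−k⁴)), so d_o = [16T/(π τ_allow (1−k⁴))]^(1/3) = [16·1010/(π·4.06×10^7·0.6751)]^(1/3) = 0.05725 m.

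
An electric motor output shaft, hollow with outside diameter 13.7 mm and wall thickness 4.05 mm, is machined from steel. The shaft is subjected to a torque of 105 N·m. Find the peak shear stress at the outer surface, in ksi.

J = π(d_o⁴ − d_i⁴)/32 = π(0.0137⁴ − 0.00560⁴)/32 = 3.362×10^-9 m⁴.
τ_max = T·r/J = 105.0 × 0.00685 / 3.362×10^-9 = 2.139×10^8 Pa.

31.0 ksi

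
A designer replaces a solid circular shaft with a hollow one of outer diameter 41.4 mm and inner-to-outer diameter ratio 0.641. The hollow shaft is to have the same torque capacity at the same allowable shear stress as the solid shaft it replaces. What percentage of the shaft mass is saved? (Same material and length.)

Equal τ_max and T ⇒ the solid shaft needs d_s³ = d_o³(1−k⁴), so d_s = 41.4·(1−0.641⁴)^(1/3) = 38.93 mm.
Area ratio A_h/A_s = d_o²(1−k²)/d_s² = (1−k²)/(1−k⁴)^(2/3) = 0.6664.
Mass saving = 1 − 0.6664 = 33.4 %.

33.4 %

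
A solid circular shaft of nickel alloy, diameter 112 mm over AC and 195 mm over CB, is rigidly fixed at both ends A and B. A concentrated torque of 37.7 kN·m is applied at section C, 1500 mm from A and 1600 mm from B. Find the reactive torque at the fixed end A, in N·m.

3920 N·m

Compatibility: T_A·a/J_AC = T_B·b/J_CB with T_A + T_B = T₀.
J_AC = 1.54×10^-5 m⁴, J_CB = 1.42×10^-4 m⁴, so T_A = T₀·(J_AC/a)/((J_AC/a)+(J_CB/b)) = 3921 N·m, T_B = 33780 N·m.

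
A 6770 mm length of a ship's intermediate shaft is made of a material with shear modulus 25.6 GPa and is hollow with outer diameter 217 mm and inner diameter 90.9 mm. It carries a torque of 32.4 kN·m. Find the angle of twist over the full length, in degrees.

J = π(d_o⁴ − d_i⁴)/32 = π(0.217⁴ − 0.0909⁴)/32 = 2.110×10^-4 m⁴.
θ = T·L/(G·J) = 32400 × 6.77 / (25.6×10⁹ × 2.110×10^-4) = 0.04061 rad.

2.33°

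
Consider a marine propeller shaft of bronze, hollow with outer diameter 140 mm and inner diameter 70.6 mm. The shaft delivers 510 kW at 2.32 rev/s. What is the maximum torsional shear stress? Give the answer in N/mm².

ω = 2π·2.32 = 14.58 rad/s, so T = P/ω = 510×10³ / 14.58 = 34990 N·m.
J = π(d_o⁴ − d_i⁴)/32 = π(0.140⁴ − 0.0706⁴)/32 = 3.528×10^-5 m⁴.
τ_max = T·r/J = 34990 × 0.0700 / 3.528×10^-5 = 6.943×10^7 Pa.

69.4 N/mm²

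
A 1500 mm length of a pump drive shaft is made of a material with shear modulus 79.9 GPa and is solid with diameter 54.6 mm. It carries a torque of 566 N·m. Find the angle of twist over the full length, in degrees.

J = πd⁴/32 = π(0.0546)⁴/32 = 8.725×10^-7 m⁴.
θ = T·L/(G·J) = 566.0 × 1.50 / (79.9×10⁹ × 8.725×10^-7) = 0.01218 rad.

0.698°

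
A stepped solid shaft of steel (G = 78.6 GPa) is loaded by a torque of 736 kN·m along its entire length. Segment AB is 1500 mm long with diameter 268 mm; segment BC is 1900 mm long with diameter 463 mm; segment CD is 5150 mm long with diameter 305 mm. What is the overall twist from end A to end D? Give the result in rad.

J_AB = π(0.268)⁴/32 = 5.06×10^-4 m⁴; J_BC = π(0.463)⁴/32 = 4.51×10^-3 m⁴; J_CD = π(0.305)⁴/32 = 8.50×10^-4 m⁴.
θ = (T/G)·Σ L_i/J_i = (736000/78.6×10⁹)·(1.50/5.06×10^-4 + 1.90/4.51×10^-3 + 5.15/8.50×10^-4) = 0.08844 rad.

0.0884 rad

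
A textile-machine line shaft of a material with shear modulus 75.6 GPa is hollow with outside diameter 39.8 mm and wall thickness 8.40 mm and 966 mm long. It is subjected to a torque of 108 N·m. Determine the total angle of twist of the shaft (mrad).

6.31 mrad

J = π(d_o⁴ − d_i⁴)/32 = π(0.0398⁴ − 0.0230⁴)/32 = 2.189×10^-7 m⁴.
θ = T·L/(G·J) = 108.0 × 0.966 / (75.6×10⁹ × 2.189×10^-7) = 6.305×10^-3 rad.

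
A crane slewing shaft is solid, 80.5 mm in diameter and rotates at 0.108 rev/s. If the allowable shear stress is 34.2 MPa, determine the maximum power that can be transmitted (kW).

J = πd⁴/32 = π(0.0805)⁴/32 = 4.123×10^-6 m⁴.
T_max = τ_allow·J/r = 3.42×10^7 × 4.123×10^-6 / 0.0403 = 3503 N·m.
ω = 2π·0.108 = 0.6786 rad/s, so P_max = T_max·ω = 2377 W.

2.38 kW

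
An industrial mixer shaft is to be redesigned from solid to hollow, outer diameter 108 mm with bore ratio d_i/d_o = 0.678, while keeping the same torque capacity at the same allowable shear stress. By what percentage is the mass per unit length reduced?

Equal τ_max and T ⇒ the solid shaft needs d_s³ = d_o³(1−k⁴), so d_s = 108·(1−0.678⁴)^(1/3) = 99.78 mm.
Area ratio A_h/A_s = d_o²(1−k²)/d_s² = (1−k²)/(1−k⁴)^(2/3) = 0.6330.
Mass saving = 1 − 0.6330 = 36.7 %.

36.7 %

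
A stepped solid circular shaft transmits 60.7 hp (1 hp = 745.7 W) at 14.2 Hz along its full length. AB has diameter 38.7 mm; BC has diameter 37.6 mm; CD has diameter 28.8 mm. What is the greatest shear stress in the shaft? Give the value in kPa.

108000 kPa

ω = 2π·14.2 = 89.22 rad/s, so T = P/ω = 60.7×745.7 / 89.22 = 507.3 N·m.
Under the same torque, τ_max = 16T/(πd³) is largest where d is smallest — segment CD (d = 28.8 mm).
τ_max = 16·507.3/(π·(0.0288)³) = 1.082×10^8 Pa.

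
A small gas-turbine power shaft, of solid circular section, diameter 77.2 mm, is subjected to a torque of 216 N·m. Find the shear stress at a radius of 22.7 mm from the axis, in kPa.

1410 kPa

J = πd⁴/32 = π(0.0772)⁴/32 = 3.487×10^-6 m⁴.
Shear stress varies linearly with radius: τ = T·r/J = 216.0 × 0.0227 / 3.487×10^-6 = 1.406×10^6 Pa.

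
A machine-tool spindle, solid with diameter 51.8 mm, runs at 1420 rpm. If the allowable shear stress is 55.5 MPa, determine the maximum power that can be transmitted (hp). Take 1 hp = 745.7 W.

302 hp

J = πd⁴/32 = π(0.0518)⁴/32 = 7.068×10^-7 m⁴.
T_max = τ_allow·J/r = 5.55×10^7 × 7.068×10^-7 / 0.0259 = 1515 N·m.
ω = 2π·1420/60 = 148.7 rad/s, so P_max = T_max·ω = 2.252×10^5 W.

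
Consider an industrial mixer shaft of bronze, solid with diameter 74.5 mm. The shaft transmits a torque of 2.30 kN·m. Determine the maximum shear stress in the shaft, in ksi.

4.11 ksi

J = πd⁴/32 = π(0.0745)⁴/32 = 3.024×10^-6 m⁴.
τ_max = T·r/J = 2300 × 0.0372 / 3.024×10^-6 = 2.833×10^7 Pa.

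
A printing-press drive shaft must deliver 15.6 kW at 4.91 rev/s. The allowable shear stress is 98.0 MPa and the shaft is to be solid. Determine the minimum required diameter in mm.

29.7 mm

ω = 2π·4.91 = 30.85 rad/s, so T = P/ω = 15.6×10³ / 30.85 = 505.7 N·m.
For a solid shaft τ_max = 16T/(πd³), so d = (16T/(π τ_allow))^(1/3) = (16·505.7/(π·9.80×10^7))^(1/3) = 0.02973 m.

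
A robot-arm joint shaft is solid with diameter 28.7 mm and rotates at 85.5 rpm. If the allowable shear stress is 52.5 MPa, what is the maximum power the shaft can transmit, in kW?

2.18 kW

J = πd⁴/32 = π(0.0287)⁴/32 = 6.661×10^-8 m⁴.
T_max = τ_allow·J/r = 5.25×10^7 × 6.661×10^-8 / 0.0143 = 243.7 N·m.
ω = 2π·85.5/60 = 8.954 rad/s, so P_max = T_max·ω = 2182 W.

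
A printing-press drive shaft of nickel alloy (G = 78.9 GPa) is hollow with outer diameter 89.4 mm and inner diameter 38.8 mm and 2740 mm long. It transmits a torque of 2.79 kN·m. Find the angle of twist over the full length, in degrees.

0.918°

J = π(d_o⁴ − d_i⁴)/32 = π(0.0894⁴ − 0.0388⁴)/32 = 6.049×10^-6 m⁴.
θ = T·L/(G·J) = 2790 × 2.74 / (78.9×10⁹ × 6.049×10^-6) = 0.01602 rad.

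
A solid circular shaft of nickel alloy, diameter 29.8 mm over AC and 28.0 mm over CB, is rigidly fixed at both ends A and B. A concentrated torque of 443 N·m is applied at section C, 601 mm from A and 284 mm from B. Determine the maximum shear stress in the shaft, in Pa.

6.40e7 Pa

Compatibility: T_A·a/J_AC = T_B·b/J_CB with T_A + T_B = T₀.
J_AC = 7.74×10^-8 m⁴, J_CB = 6.03×10^-8 m⁴, so T_A = T₀·(J_AC/a)/((J_AC/a)+(J_CB/b)) = 167.2 N·m, T_B = 275.8 N·m.
τ in each portion: τ_AC = 3.22×10^7 Pa, τ_CB = 6.40×10^7 Pa; maximum is in CB.
τ_max = T_CB·r/J = 275.8·0.0140/6.03×10^-8 = 6.398×10^7 Pa.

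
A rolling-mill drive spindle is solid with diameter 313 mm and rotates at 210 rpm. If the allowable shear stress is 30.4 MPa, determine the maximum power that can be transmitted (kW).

4030 kW

J = πd⁴/32 = π(0.313)⁴/32 = 9.423×10^-4 m⁴.
T_max = τ_allow·J/r = 3.04×10^7 × 9.423×10^-4 / 0.157 = 183000 N·m.
ω = 2π·210/60 = 21.99 rad/s, so P_max = T_max·ω = 4.025×10^6 W.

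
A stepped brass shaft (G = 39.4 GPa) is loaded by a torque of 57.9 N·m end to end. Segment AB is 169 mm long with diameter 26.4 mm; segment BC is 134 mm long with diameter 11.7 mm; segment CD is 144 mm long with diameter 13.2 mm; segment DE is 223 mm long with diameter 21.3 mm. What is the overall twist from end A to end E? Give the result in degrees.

11.4°

J_AB = π(0.0264)⁴/32 = 4.77×10^-8 m⁴; J_BC = π(0.0117)⁴/32 = 1.84×10^-9 m⁴; J_CD = π(0.0132)⁴/32 = 2.98×10^-9 m⁴; J_DE = π(0.0213)⁴/32 = 2.02×10^-8 m⁴.
θ = (T/G)·Σ L_i/J_i = (57.90/39.4×10⁹)·(0.169/4.77×10^-8 + 0.134/1.84×10^-9 + 0.144/2.98×10^-9 + 0.223/2.02×10^-8) = 0.1995 rad.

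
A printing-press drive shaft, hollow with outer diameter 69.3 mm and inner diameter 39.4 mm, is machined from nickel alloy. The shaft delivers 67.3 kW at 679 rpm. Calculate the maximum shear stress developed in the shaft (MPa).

16.2 MPa

ω = 2π·679/60 = 71.10 rad/s, so T = P/ω = 67.3×10³ / 71.10 = 946.5 N·m.
J = π(d_o⁴ − d_i⁴)/32 = π(0.0693⁴ − 0.0394⁴)/32 = 2.028×10^-6 m⁴.
τ_max = T·r/J = 946.5 × 0.0347 / 2.028×10^-6 = 1.617×10^7 Pa.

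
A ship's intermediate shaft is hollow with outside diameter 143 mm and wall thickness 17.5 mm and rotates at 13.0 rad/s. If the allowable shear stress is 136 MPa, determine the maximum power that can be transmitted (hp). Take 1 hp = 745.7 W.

918 hp

J = π(d_o⁴ − d_i⁴)/32 = π(0.143⁴ − 0.108⁴)/32 = 2.770×10^-5 m⁴.
T_max = τ_allow·J/r = 1.36×10^8 × 2.770×10^-5 / 0.0715 = 52680 N·m.
ω = 13.0 rad/s, so P_max = T_max·ω = 6.849×10^5 W.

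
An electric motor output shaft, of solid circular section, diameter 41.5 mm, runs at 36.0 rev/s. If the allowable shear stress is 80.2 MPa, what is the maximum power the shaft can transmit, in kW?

255 kW

J = πd⁴/32 = π(0.0415)⁴/32 = 2.912×10^-7 m⁴.
T_max = τ_allow·J/r = 8.02×10^7 × 2.912×10^-7 / 0.0208 = 1126 N·m.
ω = 2π·36.0 = 226.2 rad/s, so P_max = T_max·ω = 2.546×10^5 W.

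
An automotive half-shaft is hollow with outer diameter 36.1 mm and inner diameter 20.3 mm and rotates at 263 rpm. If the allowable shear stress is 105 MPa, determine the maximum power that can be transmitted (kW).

24.0 kW

J = π(d_o⁴ − d_i⁴)/32 = π(0.0361⁴ − 0.0203⁴)/32 = 1.501×10^-7 m⁴.
T_max = τ_allow·J/r = 1.05×10^8 × 1.501×10^-7 / 0.0181 = 872.9 N·m.
ω = 2π·263/60 = 27.54 rad/s, so P_max = T_max·ω = 2.404×10^4 W.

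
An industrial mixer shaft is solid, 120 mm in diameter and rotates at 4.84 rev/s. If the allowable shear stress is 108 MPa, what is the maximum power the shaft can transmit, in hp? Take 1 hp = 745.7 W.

J = πd⁴/32 = π(0.120)⁴/32 = 2.036×10^-5 m⁴.
T_max = τ_allow·J/r = 1.08×10^8 × 2.036×10^-5 / 0.0600 = 36640 N·m.
ω = 2π·4.84 = 30.41 rad/s, so P_max = T_max·ω = 1.114×10^6 W.

1490 hp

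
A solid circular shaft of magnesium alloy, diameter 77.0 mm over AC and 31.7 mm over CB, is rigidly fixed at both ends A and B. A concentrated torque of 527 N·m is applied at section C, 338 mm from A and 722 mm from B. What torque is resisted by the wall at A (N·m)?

520 N·m

Compatibility: T_A·a/J_AC = T_B·b/J_CB with T_A + T_B = T₀.
J_AC = 3.45×10^-6 m⁴, J_CB = 9.91×10^-8 m⁴, so T_A = T₀·(J_AC/a)/((J_AC/a)+(J_CB/b)) = 520.0 N·m, T_B = 6.993 N·m.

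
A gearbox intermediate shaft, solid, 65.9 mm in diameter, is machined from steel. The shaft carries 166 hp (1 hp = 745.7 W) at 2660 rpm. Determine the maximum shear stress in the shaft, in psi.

ω = 2π·2660/60 = 278.6 rad/s, so T = P/ω = 166×745.7 / 278.6 = 444.4 N·m.
J = πd⁴/32 = π(0.0659)⁴/32 = 1.852×10^-6 m⁴.
τ_max = T·r/J = 444.4 × 0.0330 / 1.852×10^-6 = 7.908×10^6 Pa.

1150 psi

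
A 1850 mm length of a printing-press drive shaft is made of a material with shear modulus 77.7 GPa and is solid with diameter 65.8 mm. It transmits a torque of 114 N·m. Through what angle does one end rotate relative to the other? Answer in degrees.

J = πd⁴/32 = π(0.0658)⁴/32 = 1.840×10^-6 m⁴.
θ = T·L/(G·J) = 114.0 × 1.85 / (77.7×10⁹ × 1.840×10^-6) = 1.475×10^-3 rad.

0.0845°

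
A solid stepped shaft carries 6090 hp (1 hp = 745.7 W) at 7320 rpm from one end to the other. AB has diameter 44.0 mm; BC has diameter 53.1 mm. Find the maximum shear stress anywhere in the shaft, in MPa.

ω = 2π·7320/60 = 766.5 rad/s, so T = P/ω = 6090×745.7 / 766.5 = 5924 N·m.
Under the same torque, τ_max = 16T/(πd³) is largest where d is smallest — segment AB (d = 44.0 mm).
τ_max = 16·5924/(π·(0.0440)³) = 3.542×10^8 Pa.

354 MPa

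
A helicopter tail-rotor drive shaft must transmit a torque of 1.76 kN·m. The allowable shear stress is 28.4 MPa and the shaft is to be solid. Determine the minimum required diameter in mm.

For a solid shaft τ_max = 16T/(πd³), so d = (16T/(π τ_allow))^(1/3) = (16·1760/(π·2.84×10^7))^(1/3) = 0.06809 m.

68.1 mm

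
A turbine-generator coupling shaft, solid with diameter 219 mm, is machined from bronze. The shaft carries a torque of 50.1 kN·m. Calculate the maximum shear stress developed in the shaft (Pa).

J = πd⁴/32 = π(0.219)⁴/32 = 2.258×10^-4 m⁴.
τ_max = T·r/J = 50100 × 0.110 / 2.258×10^-4 = 2.429×10^7 Pa.

2.43e7 Pa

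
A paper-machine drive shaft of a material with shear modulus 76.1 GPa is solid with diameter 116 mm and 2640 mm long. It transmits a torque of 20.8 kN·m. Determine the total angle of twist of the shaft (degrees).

J = πd⁴/32 = π(0.116)⁴/32 = 1.778×10^-5 m⁴.
θ = T·L/(G·J) = 20800 × 2.64 / (76.1×10⁹ × 1.778×10^-5) = 0.04059 rad.

2.33°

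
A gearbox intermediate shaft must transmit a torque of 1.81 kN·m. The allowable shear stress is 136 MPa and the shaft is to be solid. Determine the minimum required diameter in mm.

For a solid shaft τ_max = 16T/(πd³), so d = (16T/(π τ_allow))^(1/3) = (16·1810/(π·1.36×10^8))^(1/3) = 0.04077 m.

40.8 mm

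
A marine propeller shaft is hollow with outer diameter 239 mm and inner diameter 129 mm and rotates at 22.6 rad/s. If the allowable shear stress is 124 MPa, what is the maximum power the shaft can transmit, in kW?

J = π(d_o⁴ − d_i⁴)/32 = π(0.239⁴ − 0.129⁴)/32 = 2.931×10^-4 m⁴.
T_max = τ_allow·J/r = 1.24×10^8 × 2.931×10^-4 / 0.119 = 304200 N·m.
ω = 22.6 rad/s, so P_max = T_max·ω = 6.874×10^6 W.

6870 kW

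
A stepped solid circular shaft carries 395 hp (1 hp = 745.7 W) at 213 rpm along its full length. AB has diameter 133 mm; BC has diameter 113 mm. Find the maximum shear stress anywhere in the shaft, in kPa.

ω = 2π·213/60 = 22.31 rad/s, so T = P/ω = 395×745.7 / 22.31 = 13210 N·m.
Under the same torque, τ_max = 16T/(πd³) is largest where d is smallest — segment BC (d = 113 mm).
τ_max = 16·13210/(π·(0.113)³) = 4.661×10^7 Pa.

46600 kPa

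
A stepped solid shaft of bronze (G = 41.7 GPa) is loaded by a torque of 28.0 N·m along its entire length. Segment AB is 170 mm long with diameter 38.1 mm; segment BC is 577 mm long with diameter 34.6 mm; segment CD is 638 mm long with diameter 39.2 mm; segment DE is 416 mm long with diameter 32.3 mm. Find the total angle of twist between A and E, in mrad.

J_AB = π(0.0381)⁴/32 = 2.07×10^-7 m⁴; J_BC = π(0.0346)⁴/32 = 1.41×10^-7 m⁴; J_CD = π(0.0392)⁴/32 = 2.32×10^-7 m⁴; J_DE = π(0.0323)⁴/32 = 1.07×10^-7 m⁴.
θ = (T/G)·Σ L_i/J_i = (28.00/41.7×10⁹)·(0.170/2.07×10^-7 + 0.577/1.41×10^-7 + 0.638/2.32×10^-7 + 0.416/1.07×10^-7) = 7.767×10^-3 rad.

7.77 mrad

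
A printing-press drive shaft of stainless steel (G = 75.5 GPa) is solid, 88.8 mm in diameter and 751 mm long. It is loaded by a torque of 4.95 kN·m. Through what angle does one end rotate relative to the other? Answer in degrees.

0.462°

J = πd⁴/32 = π(0.0888)⁴/32 = 6.105×10^-6 m⁴.
θ = T·L/(G·J) = 4950 × 0.751 / (75.5×10⁹ × 6.105×10^-6) = 8.066×10^-3 rad.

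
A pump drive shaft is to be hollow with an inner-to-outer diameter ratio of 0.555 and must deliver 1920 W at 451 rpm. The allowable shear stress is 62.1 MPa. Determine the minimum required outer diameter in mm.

15.4 mm

ω = 2π·451/60 = 47.23 rad/s, so T = P/ω = 1920 / 47.23 = 40.65 N·m.
For a hollow shaft with d_i/d_o = 0.555: τ_max = 16T/(π d_o³ (1−k⁴)), so d_o = [16T/(π τ_allow (1−k⁴))]^(1/3) = [16·40.65/(π·6.21×10^7·0.9051)]^(1/3) = 0.01544 m.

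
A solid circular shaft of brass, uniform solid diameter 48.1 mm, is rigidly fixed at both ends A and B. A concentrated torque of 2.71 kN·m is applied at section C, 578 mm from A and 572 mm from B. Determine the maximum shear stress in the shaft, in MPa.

62.3 MPa

With uniform GJ and both ends fixed, compatibility θ_AC = θ_CB gives T_A·a = T_B·b, together with T_A + T_B = T₀.
T_A = T₀·b/(a+b) = 2710·572/1150 = 1348 N·m; T_B = 1362 N·m.
τ in each portion: τ_AC = 6.17×10^7 Pa, τ_CB = 6.23×10^7 Pa; maximum is in CB.
τ_max = T_CB·r/J = 1362·0.0241/5.26×10^-7 = 6.234×10^7 Pa.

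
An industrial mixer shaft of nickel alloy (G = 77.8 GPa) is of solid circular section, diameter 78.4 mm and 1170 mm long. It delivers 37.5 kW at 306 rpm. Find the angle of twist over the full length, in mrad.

ω = 2π·306/60 = 32.04 rad/s, so T = P/ω = 37.5×10³ / 32.04 = 1170 N·m.
J = πd⁴/32 = π(0.0784)⁴/32 = 3.709×10^-6 m⁴.
θ = T·L/(G·J) = 1170 × 1.17 / (77.8×10⁹ × 3.709×10^-6) = 4.745×10^-3 rad.

4.74 mrad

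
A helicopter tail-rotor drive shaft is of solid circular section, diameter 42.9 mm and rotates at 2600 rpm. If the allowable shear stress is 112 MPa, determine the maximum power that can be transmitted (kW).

473 kW

J = πd⁴/32 = π(0.0429)⁴/32 = 3.325×10^-7 m⁴.
T_max = τ_allow·J/r = 1.12×10^8 × 3.325×10^-7 / 0.0215 = 1736 N·m.
ω = 2π·2600/60 = 272.3 rad/s, so P_max = T_max·ω = 4.727×10^5 W.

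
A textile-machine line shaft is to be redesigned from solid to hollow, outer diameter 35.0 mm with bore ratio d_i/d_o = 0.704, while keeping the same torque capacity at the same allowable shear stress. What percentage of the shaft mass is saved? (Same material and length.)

Equal τ_max and T ⇒ the solid shaft needs d_s³ = d_o³(1−k⁴), so d_s = 35.0·(1−0.704⁴)^(1/3) = 31.86 mm.
Area ratio A_h/A_s = d_o²(1−k²)/d_s² = (1−k²)/(1−k⁴)^(2/3) = 0.6087.
Mass saving = 1 − 0.6087 = 39.1 %.

39.1 %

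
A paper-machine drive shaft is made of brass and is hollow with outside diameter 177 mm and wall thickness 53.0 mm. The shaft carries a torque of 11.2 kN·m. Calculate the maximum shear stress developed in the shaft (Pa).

J = π(d_o⁴ − d_i⁴)/32 = π(0.177⁴ − 0.0710⁴)/32 = 9.386×10^-5 m⁴.
τ_max = T·r/J = 11200 × 0.0885 / 9.386×10^-5 = 1.056×10^7 Pa.

1.06e7 Pa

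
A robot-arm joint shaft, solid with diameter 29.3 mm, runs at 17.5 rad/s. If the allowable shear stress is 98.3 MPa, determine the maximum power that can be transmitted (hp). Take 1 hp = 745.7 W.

J = πd⁴/32 = π(0.0293)⁴/32 = 7.236×10^-8 m⁴.
T_max = τ_allow·J/r = 9.83×10^7 × 7.236×10^-8 / 0.0146 = 485.5 N·m.
ω = 17.5 rad/s, so P_max = T_max·ω = 8496 W.

11.4 hp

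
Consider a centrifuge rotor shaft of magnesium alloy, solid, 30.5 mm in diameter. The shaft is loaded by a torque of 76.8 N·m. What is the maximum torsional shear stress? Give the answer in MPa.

13.8 MPa

J = πd⁴/32 = π(0.0305)⁴/32 = 8.496×10^-8 m⁴.
τ_max = T·r/J = 76.80 × 0.0152 / 8.496×10^-8 = 1.379×10^7 Pa.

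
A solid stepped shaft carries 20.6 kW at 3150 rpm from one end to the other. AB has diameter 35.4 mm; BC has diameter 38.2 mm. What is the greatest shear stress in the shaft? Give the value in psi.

ω = 2π·3150/60 = 329.9 rad/s, so T = P/ω = 20.6×10³ / 329.9 = 62.45 N·m.
Under the same torque, τ_max = 16T/(πd³) is largest where d is smallest — segment AB (d = 35.4 mm).
τ_max = 16·62.45/(π·(0.0354)³) = 7.169×10^6 Pa.

1040 psi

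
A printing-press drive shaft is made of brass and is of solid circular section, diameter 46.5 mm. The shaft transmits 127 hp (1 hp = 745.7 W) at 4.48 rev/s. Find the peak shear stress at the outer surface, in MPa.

ω = 2π·4.48 = 28.15 rad/s, so T = P/ω = 127×745.7 / 28.15 = 3364 N·m.
J = πd⁴/32 = π(0.0465)⁴/32 = 4.590×10^-7 m⁴.
τ_max = T·r/J = 3364 × 0.0232 / 4.590×10^-7 = 1.704×10^8 Pa.

170 MPa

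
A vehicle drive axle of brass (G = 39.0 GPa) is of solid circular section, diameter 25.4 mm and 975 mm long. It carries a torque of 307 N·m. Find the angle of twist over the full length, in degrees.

J = πd⁴/32 = π(0.0254)⁴/32 = 4.086×10^-8 m⁴.
θ = T·L/(G·J) = 307.0 × 0.975 / (39.0×10⁹ × 4.086×10^-8) = 0.1878 rad.

10.8°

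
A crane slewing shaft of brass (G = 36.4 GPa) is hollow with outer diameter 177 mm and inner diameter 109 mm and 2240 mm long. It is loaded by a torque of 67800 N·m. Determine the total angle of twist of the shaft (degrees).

J = π(d_o⁴ − d_i⁴)/32 = π(0.177⁴ − 0.109⁴)/32 = 8.250×10^-5 m⁴.
θ = T·L/(G·J) = 67800 × 2.24 / (36.4×10⁹ × 8.250×10^-5) = 0.05057 rad.

2.90°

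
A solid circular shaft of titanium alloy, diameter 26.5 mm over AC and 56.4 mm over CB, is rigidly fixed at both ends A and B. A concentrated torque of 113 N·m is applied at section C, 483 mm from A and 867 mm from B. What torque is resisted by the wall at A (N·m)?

Compatibility: T_A·a/J_AC = T_B·b/J_CB with T_A + T_B = T₀.
J_AC = 4.84×10^-8 m⁴, J_CB = 9.93×10^-7 m⁴, so T_A = T₀·(J_AC/a)/((J_AC/a)+(J_CB/b)) = 9.091 N·m, T_B = 103.9 N·m.

9.09 N·m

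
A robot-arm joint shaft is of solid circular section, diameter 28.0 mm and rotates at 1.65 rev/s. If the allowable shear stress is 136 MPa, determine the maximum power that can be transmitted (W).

6080 W

J = πd⁴/32 = π(0.0280)⁴/32 = 6.034×10^-8 m⁴.
T_max = τ_allow·J/r = 1.36×10^8 × 6.034×10^-8 / 0.0140 = 586.2 N·m.
ω = 2π·1.65 = 10.37 rad/s, so P_max = T_max·ω = 6077 W.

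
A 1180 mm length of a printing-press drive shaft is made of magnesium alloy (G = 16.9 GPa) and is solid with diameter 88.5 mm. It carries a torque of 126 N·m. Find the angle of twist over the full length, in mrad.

J = πd⁴/32 = π(0.0885)⁴/32 = 6.022×10^-6 m⁴.
θ = T·L/(G·J) = 126.0 × 1.18 / (16.9×10⁹ × 6.022×10^-6) = 1.461×10^-3 rad.

1.46 mrad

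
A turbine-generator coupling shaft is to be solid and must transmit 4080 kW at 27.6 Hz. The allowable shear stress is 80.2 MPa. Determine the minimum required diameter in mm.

ω = 2π·27.6 = 173.4 rad/s, so T = P/ω = 4080×10³ / 173.4 = 23530 N·m.
For a solid shaft τ_max = 16T/(πd³), so d = (16T/(π τ_allow))^(1/3) = (16·23530/(π·8.02×10^7))^(1/3) = 0.1143 m.

114 mm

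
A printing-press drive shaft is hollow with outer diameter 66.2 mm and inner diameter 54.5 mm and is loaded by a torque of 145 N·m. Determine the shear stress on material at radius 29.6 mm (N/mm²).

J = π(d_o⁴ − d_i⁴)/32 = π(0.0662⁴ − 0.0545⁴)/32 = 1.019×10^-6 m⁴.
Shear stress varies linearly with radius: τ = T·r/J = 145.0 × 0.0296 / 1.019×10^-6 = 4.210×10^6 Pa.

4.21 N/mm²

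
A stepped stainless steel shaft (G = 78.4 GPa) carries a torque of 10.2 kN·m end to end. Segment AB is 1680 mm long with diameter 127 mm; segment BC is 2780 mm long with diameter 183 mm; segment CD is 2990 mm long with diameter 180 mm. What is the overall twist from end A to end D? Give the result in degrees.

J_AB = π(0.127)⁴/32 = 2.55×10^-5 m⁴; J_BC = π(0.183)⁴/32 = 1.10×10^-4 m⁴; J_CD = π(0.180)⁴/32 = 1.03×10^-4 m⁴.
θ = (T/G)·Σ L_i/J_i = (10200/78.4×10⁹)·(1.68/2.55×10^-5 + 2.78/1.10×10^-4 + 2.99/1.03×10^-4) = 0.01562 rad.

0.895°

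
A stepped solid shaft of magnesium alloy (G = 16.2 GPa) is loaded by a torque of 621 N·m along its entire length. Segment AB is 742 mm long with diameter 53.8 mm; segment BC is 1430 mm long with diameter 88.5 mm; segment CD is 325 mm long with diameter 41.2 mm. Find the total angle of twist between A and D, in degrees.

J_AB = π(0.0538)⁴/32 = 8.22×10^-7 m⁴; J_BC = π(0.0885)⁴/32 = 6.02×10^-6 m⁴; J_CD = π(0.0412)⁴/32 = 2.83×10^-7 m⁴.
θ = (T/G)·Σ L_i/J_i = (621.0/16.2×10⁹)·(0.742/8.22×10^-7 + 1.43/6.02×10^-6 + 0.325/2.83×10^-7) = 0.08773 rad.

5.03°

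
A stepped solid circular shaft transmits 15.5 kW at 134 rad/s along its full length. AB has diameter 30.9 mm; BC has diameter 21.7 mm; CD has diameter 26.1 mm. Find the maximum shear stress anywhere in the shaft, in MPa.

57.7 MPa

ω = 134 rad/s, so T = P/ω = 15.5×10³ / 134.0 = 115.7 N·m.
Under the same torque, τ_max = 16T/(πd³) is largest where d is smallest — segment BC (d = 21.7 mm).
τ_max = 16·115.7/(π·(0.0217)³) = 5.765×10^7 Pa.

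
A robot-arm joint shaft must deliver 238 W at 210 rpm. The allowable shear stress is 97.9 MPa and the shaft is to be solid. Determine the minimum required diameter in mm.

8.26 mm

ω = 2π·210/60 = 21.99 rad/s, so T = P/ω = 238 / 21.99 = 10.82 N·m.
For a solid shaft τ_max = 16T/(πd³), so d = (16T/(π τ_allow))^(1/3) = (16·10.82/(π·9.79×10^7))^(1/3) = 0.008257 m.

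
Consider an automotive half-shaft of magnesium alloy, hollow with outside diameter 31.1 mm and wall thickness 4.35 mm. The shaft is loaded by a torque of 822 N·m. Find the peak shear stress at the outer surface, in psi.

27600 psi

J = π(d_o⁴ − d_i⁴)/32 = π(0.0311⁴ − 0.0224⁴)/32 = 6.713×10^-8 m⁴.
τ_max = T·r/J = 822.0 × 0.0156 / 6.713×10^-8 = 1.904×10^8 Pa.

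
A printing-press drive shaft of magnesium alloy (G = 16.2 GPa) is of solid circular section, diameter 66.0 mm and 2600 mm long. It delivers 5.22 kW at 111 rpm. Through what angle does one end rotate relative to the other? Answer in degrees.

2.22°

ω = 2π·111/60 = 11.62 rad/s, so T = P/ω = 5.22×10³ / 11.62 = 449.1 N·m.
J = πd⁴/32 = π(0.0660)⁴/32 = 1.863×10^-6 m⁴.
θ = T·L/(G·J) = 449.1 × 2.60 / (16.2×10⁹ × 1.863×10^-6) = 0.03869 rad.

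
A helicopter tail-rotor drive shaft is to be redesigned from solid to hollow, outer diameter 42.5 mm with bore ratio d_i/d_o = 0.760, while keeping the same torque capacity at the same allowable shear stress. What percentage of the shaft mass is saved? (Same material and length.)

Equal τ_max and T ⇒ the solid shaft needs d_s³ = d_o³(1−k⁴), so d_s = 42.5·(1−0.760⁴)^(1/3) = 37.12 mm.
Area ratio A_h/A_s = d_o²(1−k²)/d_s² = (1−k²)/(1−k⁴)^(2/3) = 0.5537.
Mass saving = 1 − 0.5537 = 44.6 %.

44.6 %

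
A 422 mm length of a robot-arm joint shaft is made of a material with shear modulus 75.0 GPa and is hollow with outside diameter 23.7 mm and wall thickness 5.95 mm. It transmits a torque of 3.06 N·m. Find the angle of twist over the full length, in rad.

J = π(d_o⁴ − d_i⁴)/32 = π(0.0237⁴ − 0.0118⁴)/32 = 2.907×10^-8 m⁴.
θ = T·L/(G·J) = 3.060 × 0.422 / (75.0×10⁹ × 2.907×10^-8) = 5.923×10^-4 rad.

5.92e-4 rad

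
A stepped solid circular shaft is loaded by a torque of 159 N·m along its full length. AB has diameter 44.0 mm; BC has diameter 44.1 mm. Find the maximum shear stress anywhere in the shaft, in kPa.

Under the same torque, τ_max = 16T/(πd³) is largest where d is smallest — segment AB (d = 44.0 mm).
τ_max = 16·159.0/(π·(0.0440)³) = 9.506×10^6 Pa.

9510 kPa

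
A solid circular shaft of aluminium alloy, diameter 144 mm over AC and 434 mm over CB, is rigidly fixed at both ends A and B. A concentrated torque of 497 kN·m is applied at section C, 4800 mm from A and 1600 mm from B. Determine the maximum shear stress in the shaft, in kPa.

Compatibility: T_A·a/J_AC = T_B·b/J_CB with T_A + T_B = T₀.
J_AC = 4.22×10^-5 m⁴, J_CB = 3.48×10^-3 m⁴, so T_A = T₀·(J_AC/a)/((J_AC/a)+(J_CB/b)) = 2000 N·m, T_B = 495000 N·m.
τ in each portion: τ_AC = 3.41×10^6 Pa, τ_CB = 3.08×10^7 Pa; maximum is in CB.
τ_max = T_CB·r/J = 495000·0.217/3.48×10^-3 = 3.084×10^7 Pa.

30800 kPa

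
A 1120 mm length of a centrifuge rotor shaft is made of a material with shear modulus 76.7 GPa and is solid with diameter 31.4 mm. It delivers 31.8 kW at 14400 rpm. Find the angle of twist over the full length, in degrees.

ω = 2π·14400/60 = 1508 rad/s, so T = P/ω = 31.8×10³ / 1508 = 21.09 N·m.
J = πd⁴/32 = π(0.0314)⁴/32 = 9.544×10^-8 m⁴.
θ = T·L/(G·J) = 21.09 × 1.12 / (76.7×10⁹ × 9.544×10^-8) = 3.227×10^-3 rad.

0.185°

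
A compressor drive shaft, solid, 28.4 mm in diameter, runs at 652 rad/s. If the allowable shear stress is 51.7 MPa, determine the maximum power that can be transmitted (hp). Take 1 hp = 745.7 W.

203 hp

J = πd⁴/32 = π(0.0284)⁴/32 = 6.387×10^-8 m⁴.
T_max = τ_allow·J/r = 5.17×10^7 × 6.387×10^-8 / 0.0142 = 232.5 N·m.
ω = 652 rad/s, so P_max = T_max·ω = 1.516×10^5 W.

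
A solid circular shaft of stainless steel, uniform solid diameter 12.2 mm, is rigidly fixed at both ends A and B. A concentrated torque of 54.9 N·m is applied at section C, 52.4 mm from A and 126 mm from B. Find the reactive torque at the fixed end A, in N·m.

38.8 N·m

With uniform GJ and both ends fixed, compatibility θ_AC = θ_CB gives T_A·a = T_B·b, together with T_A + T_B = T₀.
T_A = T₀·b/(a+b) = 54.90·126/178.4 = 38.77 N·m; T_B = 16.13 N·m.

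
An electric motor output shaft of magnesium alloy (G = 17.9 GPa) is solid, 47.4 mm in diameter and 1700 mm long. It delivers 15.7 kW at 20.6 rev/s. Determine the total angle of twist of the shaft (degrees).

1.33°

ω = 2π·20.6 = 129.4 rad/s, so T = P/ω = 15.7×10³ / 129.4 = 121.3 N·m.
J = πd⁴/32 = π(0.0474)⁴/32 = 4.956×10^-7 m⁴.
θ = T·L/(G·J) = 121.3 × 1.70 / (17.9×10⁹ × 4.956×10^-7) = 0.02325 rad.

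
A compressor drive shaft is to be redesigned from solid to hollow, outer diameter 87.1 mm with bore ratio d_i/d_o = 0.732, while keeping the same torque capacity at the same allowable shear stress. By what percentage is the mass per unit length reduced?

41.8 %

Equal τ_max and T ⇒ the solid shaft needs d_s³ = d_o³(1−k⁴), so d_s = 87.1·(1−0.732⁴)^(1/3) = 77.81 mm.
Area ratio A_h/A_s = d_o²(1−k²)/d_s² = (1−k²)/(1−k⁴)^(2/3) = 0.5817.
Mass saving = 1 − 0.5817 = 41.8 %.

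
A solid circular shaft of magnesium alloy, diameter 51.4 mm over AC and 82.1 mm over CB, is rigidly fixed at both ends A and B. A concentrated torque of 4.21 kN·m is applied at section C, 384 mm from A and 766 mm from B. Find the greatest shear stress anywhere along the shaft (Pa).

Compatibility: T_A·a/J_AC = T_B·b/J_CB with T_A + T_B = T₀.
J_AC = 6.85×10^-7 m⁴, J_CB = 4.46×10^-6 m⁴, so T_A = T₀·(J_AC/a)/((J_AC/a)+(J_CB/b)) = 987.6 N·m, T_B = 3222 N·m.
τ in each portion: τ_AC = 3.70×10^7 Pa, τ_CB = 2.97×10^7 Pa; maximum is in AC.
τ_max = T_AC·r/J = 987.6·0.0257/6.85×10^-7 = 3.704×10^7 Pa.

3.70e7 Pa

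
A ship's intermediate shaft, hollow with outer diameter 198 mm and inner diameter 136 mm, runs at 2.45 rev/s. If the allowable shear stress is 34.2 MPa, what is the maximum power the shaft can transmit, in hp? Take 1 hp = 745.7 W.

J = π(d_o⁴ − d_i⁴)/32 = π(0.198⁴ − 0.136⁴)/32 = 1.173×10^-4 m⁴.
T_max = τ_allow·J/r = 3.42×10^7 × 1.173×10^-4 / 0.0990 = 40520 N·m.
ω = 2π·2.45 = 15.39 rad/s, so P_max = T_max·ω = 6.238×10^5 W.

837 hp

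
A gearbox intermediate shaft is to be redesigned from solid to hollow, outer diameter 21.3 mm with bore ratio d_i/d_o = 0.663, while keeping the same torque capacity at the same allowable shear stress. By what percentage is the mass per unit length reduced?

Equal τ_max and T ⇒ the solid shaft needs d_s³ = d_o³(1−k⁴), so d_s = 21.3·(1−0.663⁴)^(1/3) = 19.83 mm.
Area ratio A_h/A_s = d_o²(1−k²)/d_s² = (1−k²)/(1−k⁴)^(2/3) = 0.6467.
Mass saving = 1 − 0.6467 = 35.3 %.

35.3 %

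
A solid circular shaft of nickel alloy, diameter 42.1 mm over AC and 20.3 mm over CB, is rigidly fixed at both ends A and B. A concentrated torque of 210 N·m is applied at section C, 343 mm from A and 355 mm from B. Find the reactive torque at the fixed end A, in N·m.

200 N·m

Compatibility: T_A·a/J_AC = T_B·b/J_CB with T_A + T_B = T₀.
J_AC = 3.08×10^-7 m⁴, J_CB = 1.67×10^-8 m⁴, so T_A = T₀·(J_AC/a)/((J_AC/a)+(J_CB/b)) = 199.6 N·m, T_B = 10.42 N·m.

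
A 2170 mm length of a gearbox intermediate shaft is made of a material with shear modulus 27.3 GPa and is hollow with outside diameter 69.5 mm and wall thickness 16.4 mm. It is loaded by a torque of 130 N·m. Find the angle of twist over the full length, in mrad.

J = π(d_o⁴ − d_i⁴)/32 = π(0.0695⁴ − 0.0367⁴)/32 = 2.112×10^-6 m⁴.
θ = T·L/(G·J) = 130.0 × 2.17 / (27.3×10⁹ × 2.112×10^-6) = 4.892×10^-3 rad.

4.89 mrad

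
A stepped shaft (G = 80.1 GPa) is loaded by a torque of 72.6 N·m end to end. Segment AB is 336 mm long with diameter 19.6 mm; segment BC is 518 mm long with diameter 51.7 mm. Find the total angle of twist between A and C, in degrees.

J_AB = π(0.0196)⁴/32 = 1.45×10^-8 m⁴; J_BC = π(0.0517)⁴/32 = 7.01×10^-7 m⁴.
θ = (T/G)·Σ L_i/J_i = (72.60/80.1×10⁹)·(0.336/1.45×10^-8 + 0.518/7.01×10^-7) = 0.02169 rad.

1.24°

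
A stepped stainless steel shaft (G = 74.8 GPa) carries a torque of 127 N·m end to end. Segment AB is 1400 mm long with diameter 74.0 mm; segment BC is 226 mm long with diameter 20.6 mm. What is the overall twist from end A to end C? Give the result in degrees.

1.29°

J_AB = π(0.0740)⁴/32 = 2.94×10^-6 m⁴; J_BC = π(0.0206)⁴/32 = 1.77×10^-8 m⁴.
θ = (T/G)·Σ L_i/J_i = (127.0/74.8×10⁹)·(1.40/2.94×10^-6 + 0.226/1.77×10^-8) = 0.02251 rad.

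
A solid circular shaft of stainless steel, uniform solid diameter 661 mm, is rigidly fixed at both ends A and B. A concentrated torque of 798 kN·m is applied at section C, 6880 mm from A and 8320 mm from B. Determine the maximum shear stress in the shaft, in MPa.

With uniform GJ and both ends fixed, compatibility θ_AC = θ_CB gives T_A·a = T_B·b, together with T_A + T_B = T₀.
T_A = T₀·b/(a+b) = 798000·8320/15200 = 436800 N·m; T_B = 361200 N·m.
τ in each portion: τ_AC = 7.70×10^6 Pa, τ_CB = 6.37×10^6 Pa; maximum is in AC.
τ_max = T_AC·r/J = 436800·0.331/0.0187 = 7.703×10^6 Pa.

7.70 MPa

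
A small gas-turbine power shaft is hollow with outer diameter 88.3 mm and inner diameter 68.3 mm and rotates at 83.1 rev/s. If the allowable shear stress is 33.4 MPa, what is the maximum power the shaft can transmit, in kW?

J = π(d_o⁴ − d_i⁴)/32 = π(0.0883⁴ − 0.0683⁴)/32 = 3.832×10^-6 m⁴.
T_max = τ_allow·J/r = 3.34×10^7 × 3.832×10^-6 / 0.0442 = 2899 N·m.
ω = 2π·83.1 = 522.1 rad/s, so P_max = T_max·ω = 1.514×10^6 W.

1510 kW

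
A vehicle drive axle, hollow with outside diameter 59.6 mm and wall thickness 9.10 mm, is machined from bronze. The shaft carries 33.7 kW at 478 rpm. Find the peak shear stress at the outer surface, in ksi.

ω = 2π·478/60 = 50.06 rad/s, so T = P/ω = 33.7×10³ / 50.06 = 673.2 N·m.
J = π(d_o⁴ − d_i⁴)/32 = π(0.0596⁴ − 0.0414⁴)/32 = 9.503×10^-7 m⁴.
τ_max = T·r/J = 673.2 × 0.0298 / 9.503×10^-7 = 2.111×10^7 Pa.

3.06 ksi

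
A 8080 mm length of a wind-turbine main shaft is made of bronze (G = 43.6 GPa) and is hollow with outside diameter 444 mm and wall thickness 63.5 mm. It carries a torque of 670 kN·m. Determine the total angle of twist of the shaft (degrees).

2.52°

J = π(d_o⁴ − d_i⁴)/32 = π(0.444⁴ − 0.317⁴)/32 = 2.824×10^-3 m⁴.
θ = T·L/(G·J) = 670000 × 8.08 / (43.6×10⁹ × 2.824×10^-3) = 0.04397 rad.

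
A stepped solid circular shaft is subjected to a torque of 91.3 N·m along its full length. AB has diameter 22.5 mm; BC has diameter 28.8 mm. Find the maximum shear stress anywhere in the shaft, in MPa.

Under the same torque, τ_max = 16T/(πd³) is largest where d is smallest — segment AB (d = 22.5 mm).
τ_max = 16·91.30/(π·(0.0225)³) = 4.082×10^7 Pa.

40.8 MPa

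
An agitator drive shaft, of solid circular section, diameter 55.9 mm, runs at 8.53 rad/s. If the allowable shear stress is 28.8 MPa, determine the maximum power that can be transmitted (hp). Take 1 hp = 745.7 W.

11.3 hp

J = πd⁴/32 = π(0.0559)⁴/32 = 9.586×10^-7 m⁴.
T_max = τ_allow·J/r = 2.88×10^7 × 9.586×10^-7 / 0.0279 = 987.8 N·m.
ω = 8.53 rad/s, so P_max = T_max·ω = 8426 W.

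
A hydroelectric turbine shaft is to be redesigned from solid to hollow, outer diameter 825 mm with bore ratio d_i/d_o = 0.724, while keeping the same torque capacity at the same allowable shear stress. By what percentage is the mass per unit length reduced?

Equal τ_max and T ⇒ the solid shaft needs d_s³ = d_o³(1−k⁴), so d_s = 825·(1−0.724⁴)^(1/3) = 741.2 mm.
Area ratio A_h/A_s = d_o²(1−k²)/d_s² = (1−k²)/(1−k⁴)^(2/3) = 0.5895.
Mass saving = 1 − 0.5895 = 41.1 %.

41.1 %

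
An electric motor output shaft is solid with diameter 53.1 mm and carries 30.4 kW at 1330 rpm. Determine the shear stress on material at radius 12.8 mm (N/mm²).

3.58 N/mm²

ω = 2π·1330/60 = 139.3 rad/s, so T = P/ω = 30.4×10³ / 139.3 = 218.3 N·m.
J = πd⁴/32 = π(0.0531)⁴/32 = 7.805×10^-7 m⁴.
Shear stress varies linearly with radius: τ = T·r/J = 218.3 × 0.0128 / 7.805×10^-7 = 3.580×10^6 Pa.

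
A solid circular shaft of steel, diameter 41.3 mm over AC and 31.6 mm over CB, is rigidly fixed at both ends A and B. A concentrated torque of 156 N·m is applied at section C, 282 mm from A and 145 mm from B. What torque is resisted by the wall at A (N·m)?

Compatibility: T_A·a/J_AC = T_B·b/J_CB with T_A + T_B = T₀.
J_AC = 2.86×10^-7 m⁴, J_CB = 9.79×10^-8 m⁴, so T_A = T₀·(J_AC/a)/((J_AC/a)+(J_CB/b)) = 93.61 N·m, T_B = 62.39 N·m.

93.6 N·m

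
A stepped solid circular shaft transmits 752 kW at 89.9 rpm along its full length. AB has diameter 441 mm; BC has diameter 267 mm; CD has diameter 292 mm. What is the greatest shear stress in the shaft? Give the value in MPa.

ω = 2π·89.9/60 = 9.414 rad/s, so T = P/ω = 752×10³ / 9.414 = 79880 N·m.
Under the same torque, τ_max = 16T/(πd³) is largest where d is smallest — segment BC (d = 267 mm).
τ_max = 16·79880/(π·(0.267)³) = 2.137×10^7 Pa.

21.4 MPa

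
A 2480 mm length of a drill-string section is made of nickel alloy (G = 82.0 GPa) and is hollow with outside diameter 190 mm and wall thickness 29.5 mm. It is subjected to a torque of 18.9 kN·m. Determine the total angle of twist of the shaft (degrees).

J = π(d_o⁴ − d_i⁴)/32 = π(0.190⁴ − 0.131⁴)/32 = 9.903×10^-5 m⁴.
θ = T·L/(G·J) = 18900 × 2.48 / (82.0×10⁹ × 9.903×10^-5) = 5.772×10^-3 rad.

0.331°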